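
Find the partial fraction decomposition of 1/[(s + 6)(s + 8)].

1/(s + 6)(s + 8) = α/(s + 6) + β/(s + 8). α = 1/(-6 + 8) = 1/2, β = 1/(-8 + 6) = -1/2
Result: (1/2)/(s + 6) - (1/2)/(s + 8)


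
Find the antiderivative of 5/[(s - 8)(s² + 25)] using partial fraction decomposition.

Cover-up at s=8: A = 5/(8²+25) = 5/89. Coeff matching: B = -5/89, C = -40/89. Decomposition: (5/89)/(s - 8) - ((5/89)s + 40/89)/(s² + 25). Integrate: linear → ln, quadratic → (1/2)ln + arctan: (5/89) ln|(s - 8)| - (5/178) ln(s² + 25) - (8/89) arctan(s/5) + C


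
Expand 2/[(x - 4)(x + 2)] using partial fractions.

2/(x - 4)(x + 2) = P/(x - 4) + Q/(x + 2). P = 2/(4 + 2) = 1/3, Q = 2/(-2 - 4) = -1/3
Result: (1/3)/(x - 4) - (1/3)/(x + 2)


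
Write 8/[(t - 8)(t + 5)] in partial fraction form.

8/(t - 8)(t + 5) = A/(t - 8) + B/(t + 5). A = 8/(8 + 5) = 8/13, B = 8/(-5 - 8) = -8/13
Result: (8/13)/(t - 8) - (8/13)/(t + 5)


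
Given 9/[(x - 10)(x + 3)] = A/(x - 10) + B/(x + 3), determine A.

Cover-up at x = 10: A = 9/(10 + 3) = 9/13


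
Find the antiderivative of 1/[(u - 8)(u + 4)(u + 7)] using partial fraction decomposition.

Cover-up: A = 1/180, B = -1/36, C = 1/45. Decomposition: (1/180)/(u - 8) - (1/36)/(u + 4) + (1/45)/(u + 7). Integrate each term: (1/180) ln|(u - 8)| - (1/36) ln|(u + 4)| + (1/45) ln|(u + 7)| + C


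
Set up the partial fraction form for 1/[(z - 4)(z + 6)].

Distinct linear factors: P/(z - 4) + Q/(z + 6)


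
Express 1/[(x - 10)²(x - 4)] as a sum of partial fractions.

Cover-up at x=4: C = 1/(4 - 10)² = 1/36. Cover-up at x=10: B = 1/(10 - 4) = 1/6. Comparing x² coeff: A = -C = -1/36
Result: (-1/36)/(x - 10) + (1/6)/(x - 10)² + (1/36)/(x - 4)


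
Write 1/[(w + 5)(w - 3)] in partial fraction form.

1/(w + 5)(w - 3) = P/(w + 5) + Q/(w - 3). P = 1/(-5 - 3) = -1/8, Q = 1/(3 + 5) = 1/8
Result: (-1/8)/(w + 5) + (1/8)/(w - 3)


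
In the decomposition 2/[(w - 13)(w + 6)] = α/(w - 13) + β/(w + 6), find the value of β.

Cover-up at w = -6: β = 2/(-6 - 13) = -2/19


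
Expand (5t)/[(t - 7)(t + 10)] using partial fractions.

At t=7: P = (5·7 + 0)/(7 + 10) = 35/17. At t=-10: Q = (5·(-10) + 0)/(-10 - 7) = 50/17
Result: (35/17)/(t - 7) + (50/17)/(t + 10)


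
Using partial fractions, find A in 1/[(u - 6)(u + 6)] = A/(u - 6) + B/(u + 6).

Cover-up at u = 6: A = 1/(6 + 6) = 1/12


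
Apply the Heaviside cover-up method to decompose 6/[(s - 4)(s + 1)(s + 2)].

Cover (s - 4), s=4: P = 6/[(4 + 1)(4 + 2)] = 1/5. Cover (s + 1), s=-1: Q = 6/[(-1 - 4)(-1 + 2)] = -6/5. Cover (s + 2), s=-2: R = 6/[(-2 - 4)(-2 + 1)] = 1.
Result: (1/5)/(s - 4) - (6/5)/(s + 1) + 1/(s + 2)


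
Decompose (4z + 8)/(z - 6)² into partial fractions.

(4z + 8) = P(z - 6) + Q. At z = 6: Q = 4·6 + 8 = 32. Coeff of z: P = 4
Result: 4/(z - 6) + 32/(z - 6)²


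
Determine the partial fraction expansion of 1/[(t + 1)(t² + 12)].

Cover-up at t = -1: α = 1/((-1)² + 12) = 1/13. Then β = -α = -1/13, γ = -α·(0 - 1) = 1/13
Result: (1/13)/(t + 1) - ((1/13)t - 1/13)/(t² + 12)


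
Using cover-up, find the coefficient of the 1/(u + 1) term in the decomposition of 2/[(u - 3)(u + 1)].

Cover (u + 1), set u=-1: 2/((u - 3) at u=-1) = 2/(-4) = -1/2


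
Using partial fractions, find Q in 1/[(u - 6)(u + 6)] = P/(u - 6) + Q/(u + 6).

Cover-up at u = -6: Q = 1/(-6 - 6) = -1/12


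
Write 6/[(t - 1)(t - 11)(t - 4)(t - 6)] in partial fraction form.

Using Heaviside cover-up: (-1/25)/(t - 1) + (3/175)/(t - 11) + (1/7)/(t - 4) - (3/25)/(t - 6)


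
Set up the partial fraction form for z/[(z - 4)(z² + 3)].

Linear + irreducible quadratic: A/(z - 4) + (Bz + C)/(z² + 3)


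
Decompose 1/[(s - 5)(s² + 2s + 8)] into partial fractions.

Cover-up at s = 5: α = 1/(5² + 2·5 + 8) = 1/43. Then β = -α = -1/43, γ = -α·(2 + 5) = -7/43
Result: (1/43)/(s - 5) - ((1/43)s + 7/43)/(s² + 2s + 8)


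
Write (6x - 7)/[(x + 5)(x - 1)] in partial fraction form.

At x=-5: P = (6·(-5) - 7)/(-5 - 1) = 37/6. At x=1: Q = (6·1 - 7)/(1 + 5) = -1/6
Result: (37/6)/(x + 5) - (1/6)/(x - 1)


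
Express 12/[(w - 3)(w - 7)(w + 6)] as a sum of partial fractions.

Using cover-up method: α = -1/3, β = 3/13, γ = 4/39
Result: (-1/3)/(w - 3) + (3/13)/(w - 7) + (4/39)/(w + 6)


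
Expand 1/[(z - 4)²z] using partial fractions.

Cover-up at z=0: C = 1/(0 - 4)² = 1/16. Cover-up at z=4: B = 1/(4 - 0) = 1/4. Comparing z² coeff: A = -C = -1/16
Result: (-1/16)/(z - 4) + (1/4)/(z - 4)² + (1/16)/z


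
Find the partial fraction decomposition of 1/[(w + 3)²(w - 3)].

Cover-up at w=3: C = 1/(3 + 3)² = 1/36. Cover-up at w=-3: B = 1/(-3 - 3) = -1/6. Comparing w² coeff: A = -C = -1/36
Result: (-1/36)/(w + 3) - (1/6)/(w + 3)² + (1/36)/(w - 3)


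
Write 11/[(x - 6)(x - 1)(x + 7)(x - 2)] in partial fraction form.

Using Heaviside cover-up: (11/260)/(x - 6) + (11/40)/(x - 1) - (11/936)/(x + 7) - (11/36)/(x - 2)


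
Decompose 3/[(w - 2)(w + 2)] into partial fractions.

3/(w - 2)(w + 2) = P/(w - 2) + Q/(w + 2). P = 3/(2 + 2) = 3/4, Q = 3/(-2 - 2) = -3/4
Result: (3/4)/(w - 2) - (3/4)/(w + 2)


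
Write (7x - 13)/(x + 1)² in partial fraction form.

(7x - 13) = P(x + 1) + Q. At x = -1: Q = 7·(-1) - 13 = -20. Coeff of x: P = 7
Result: 7/(x + 1) - 20/(x + 1)²


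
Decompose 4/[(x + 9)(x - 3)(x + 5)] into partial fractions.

Using cover-up method: α = 1/12, β = 1/24, γ = -1/8
Result: (1/12)/(x + 9) + (1/24)/(x - 3) - (1/8)/(x + 5)


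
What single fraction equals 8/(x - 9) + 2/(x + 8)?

Common denominator (x - 9)(x + 8). Numerator: 8(x + 8) + 2(x - 9) = (8x + 64) + (2x - 18) = 10x + 46
Result: (10x + 46)/[(x - 9)(x + 8)]


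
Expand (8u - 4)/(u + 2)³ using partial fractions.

(8u - 4) = P(u + 2)² + Q(u + 2) + R. At u = -2: R = 8·(-2) - 4 = -20. Coefficients: P = 0, Q = 8
Result: 8/(u + 2)² - 20/(u + 2)³


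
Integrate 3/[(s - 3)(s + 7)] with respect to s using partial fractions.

Decompose: 3/[(s - 3)(s + 7)] = (3/10)/(s - 3) - (3/10)/(s + 7). Integrate each term: (3/10) ln|(s - 3)| - (3/10) ln|(s + 7)| + C


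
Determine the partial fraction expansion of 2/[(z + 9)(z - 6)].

2/(z + 9)(z - 6) = α/(z + 9) + β/(z - 6). α = 2/(-9 - 6) = -2/15, β = 2/(6 + 9) = 2/15
Result: (-2/15)/(z + 9) + (2/15)/(z - 6)


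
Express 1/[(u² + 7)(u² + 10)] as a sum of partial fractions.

Coefficient matching gives A = C = 0, B = 1/(10-7) = 1/3, D = -B = -1/3
Result: (1/3)/(u² + 7) - (1/3)/(u² + 10)


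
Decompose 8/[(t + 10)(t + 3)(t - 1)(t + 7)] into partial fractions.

Using Heaviside cover-up: (-8/231)/(t + 10) - (1/14)/(t + 3) + (1/44)/(t - 1) + (1/12)/(t + 7)


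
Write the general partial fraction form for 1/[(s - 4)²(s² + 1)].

Repeated linear + quadratic: A/(s - 4) + B/(s - 4)² + (Cs + D)/(s² + 1)


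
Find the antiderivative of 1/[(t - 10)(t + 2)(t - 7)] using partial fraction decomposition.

Cover-up: A = 1/36, B = 1/108, C = -1/27. Decomposition: (1/36)/(t - 10) + (1/108)/(t + 2) - (1/27)/(t - 7). Integrate each term: (1/36) ln|(t - 10)| + (1/108) ln|(t + 2)| - (1/27) ln|(t - 7)| + C


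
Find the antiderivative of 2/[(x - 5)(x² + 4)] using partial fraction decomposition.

Cover-up at x=5: A = 2/(5²+4) = 2/29. Coeff matching: B = -2/29, C = -10/29. Decomposition: (2/29)/(x - 5) - ((2/29)x + 10/29)/(x² + 4). Integrate: linear → ln, quadratic → (1/2)ln + arctan: (2/29) ln|(x - 5)| - (1/29) ln(x² + 4) - (5/29) arctan(x/2) + C


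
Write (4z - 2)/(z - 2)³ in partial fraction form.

(4z - 2) = A(z - 2)² + B(z - 2) + C. At z = 2: C = 4·2 - 2 = 6. Coefficients: A = 0, B = 4
Result: 4/(z - 2)² + 6/(z - 2)³


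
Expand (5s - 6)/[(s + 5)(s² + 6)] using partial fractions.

At s=-5: P = (5·(-5) - 6)/((-5)² + 6) = -1. Q = -P = 1, R = 5 - (-5)·P = 0
Result: -1/(s + 5) + (s)/(s² + 6)


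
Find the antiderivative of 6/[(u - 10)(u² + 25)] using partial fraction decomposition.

Cover-up at u=10: A = 6/(10²+25) = 6/125. Coeff matching: B = -6/125, C = -12/25. Decomposition: (6/125)/(u - 10) - ((6/125)u + 12/25)/(u² + 25). Integrate: linear → ln, quadratic → (1/2)ln + arctan: (6/125) ln|(u - 10)| - (3/125) ln(u² + 25) - (12/125) arctan(u/5) + C


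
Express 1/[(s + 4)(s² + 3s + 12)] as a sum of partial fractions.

Cover-up at s = -4: A = 1/((-4)² + 3·(-4) + 12) = 1/16. Then B = -A = -1/16, C = -A·(3 - 4) = 1/16
Result: (1/16)/(s + 4) - ((1/16)s - 1/16)/(s² + 3s + 12)


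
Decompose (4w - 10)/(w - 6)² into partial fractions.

(4w - 10) = α(w - 6) + β. At w = 6: β = 4·6 - 10 = 14. Coeff of w: α = 4
Result: 4/(w - 6) + 14/(w - 6)²


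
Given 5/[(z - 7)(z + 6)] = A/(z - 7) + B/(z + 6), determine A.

Cover-up at z = 7: A = 5/(7 + 6) = 5/13


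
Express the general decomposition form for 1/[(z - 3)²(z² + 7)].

Repeated linear + quadratic: P/(z - 3) + Q/(z - 3)² + (Rz + S)/(z² + 7)


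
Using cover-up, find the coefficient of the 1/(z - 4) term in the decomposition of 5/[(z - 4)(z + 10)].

Cover (z - 4), set z=4: 5/((z + 10) at z=4) = 5/(14) = 5/14


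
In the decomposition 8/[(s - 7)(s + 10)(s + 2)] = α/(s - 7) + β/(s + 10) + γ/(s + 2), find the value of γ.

Cover-up at s = -2: γ = 8/[(-2 - 7)(-2 + 10)] = 8/[(-9)(8)] = -8/72 = -1/9


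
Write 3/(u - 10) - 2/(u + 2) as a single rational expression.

Common denominator (u - 10)(u + 2). Numerator: 3(u + 2) - 2(u - 10) = (3u + 6) - (2u - 20) = u + 26
Result: (u + 26)/[(u - 10)(u + 2)]


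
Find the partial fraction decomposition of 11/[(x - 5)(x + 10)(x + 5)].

Using cover-up method: A = 11/150, B = 11/75, C = -11/50
Result: (11/150)/(x - 5) + (11/75)/(x + 10) - (11/50)/(x + 5)


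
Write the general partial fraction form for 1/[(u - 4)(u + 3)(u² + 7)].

Two linear + quadratic: A/(u - 4) + B/(u + 3) + (Cu + D)/(u² + 7)


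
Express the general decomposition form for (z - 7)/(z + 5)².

Repeated linear factor: A/(z + 5) + B/(z + 5)²


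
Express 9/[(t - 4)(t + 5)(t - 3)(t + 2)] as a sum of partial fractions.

Using Heaviside cover-up: (1/6)/(t - 4) - (1/24)/(t + 5) - (9/40)/(t - 3) + (1/10)/(t + 2)


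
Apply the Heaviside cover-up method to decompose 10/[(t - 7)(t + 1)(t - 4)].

Cover (t - 7), t=7: P = 10/[(7 + 1)(7 - 4)] = 5/12. Cover (t + 1), t=-1: Q = 10/[(-1 - 7)(-1 - 4)] = 1/4. Cover (t - 4), t=4: R = 10/[(4 - 7)(4 + 1)] = -2/3.
Result: (5/12)/(t - 7) + (1/4)/(t + 1) - (2/3)/(t - 4)


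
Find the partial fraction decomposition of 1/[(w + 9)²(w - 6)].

Cover-up at w=6: R = 1/(6 + 9)² = 1/225. Cover-up at w=-9: Q = 1/(-9 - 6) = -1/15. Comparing w² coeff: P = -R = -1/225
Result: (-1/225)/(w + 9) - (1/15)/(w + 9)² + (1/225)/(w - 6)


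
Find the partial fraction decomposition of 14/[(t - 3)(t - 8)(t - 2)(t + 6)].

Using Heaviside cover-up: (-14/45)/(t - 3) + (1/30)/(t - 8) + (7/24)/(t - 2) - (1/72)/(t + 6)


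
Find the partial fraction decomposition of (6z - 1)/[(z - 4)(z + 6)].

At z=4: A = (6·4 - 1)/(4 + 6) = 23/10. At z=-6: B = (6·(-6) - 1)/(-6 - 4) = 37/10
Result: (23/10)/(z - 4) + (37/10)/(z + 6)


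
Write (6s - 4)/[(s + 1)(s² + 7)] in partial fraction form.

At s=-1: α = (6·(-1) - 4)/((-1)² + 7) = -5/4. β = -α = 5/4, γ = 6 - (-1)·α = 19/4
Result: (-5/4)/(s + 1) + ((5/4)s + 19/4)/(s² + 7)


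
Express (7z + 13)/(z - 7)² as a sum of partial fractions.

(7z + 13) = A(z - 7) + B. At z = 7: B = 7·7 + 13 = 62. Coeff of z: A = 7
Result: 7/(z - 7) + 62/(z - 7)²


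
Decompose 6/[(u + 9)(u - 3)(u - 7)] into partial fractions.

Using cover-up method: α = 1/32, β = -1/8, γ = 3/32
Result: (1/32)/(u + 9) - (1/8)/(u - 3) + (3/32)/(u - 7)


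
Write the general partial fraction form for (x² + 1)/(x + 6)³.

Repeated linear factor (power 3): α/(x + 6) + β/(x + 6)² + γ/(x + 6)³


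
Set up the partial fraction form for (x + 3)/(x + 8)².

Repeated linear factor: A/(x + 8) + B/(x + 8)²


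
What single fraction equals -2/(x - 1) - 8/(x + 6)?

Common denominator (x - 1)(x + 6). Numerator: -2(x + 6) - 8(x - 1) = (-2x - 12) - (8x - 8) = -10x - 4
Result: (-10x - 4)/[(x - 1)(x + 6)]


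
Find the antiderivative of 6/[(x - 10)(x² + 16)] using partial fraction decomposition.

Cover-up at x=10: A = 6/(10²+16) = 3/58. Coeff matching: B = -3/58, C = -15/29. Decomposition: (3/58)/(x - 10) - ((3/58)x + 15/29)/(x² + 16). Integrate: linear → ln, quadratic → (1/2)ln + arctan: (3/58) ln|(x - 10)| - (3/116) ln(x² + 16) - (15/116) arctan(x/4) + C


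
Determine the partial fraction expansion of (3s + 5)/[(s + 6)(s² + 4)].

At s=-6: α = (3·(-6) + 5)/((-6)² + 4) = -13/40. β = -α = 13/40, γ = 3 - (-6)·α = 21/20
Result: (-13/40)/(s + 6) + ((13/40)s + 21/20)/(s² + 4)


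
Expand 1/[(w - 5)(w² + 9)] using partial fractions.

Cover-up at w = 5: P = 1/(5² + 9) = 1/34. Then Q = -P = -1/34, R = -P·(0 + 5) = -5/34
Result: (1/34)/(w - 5) - ((1/34)w + 5/34)/(w² + 9)


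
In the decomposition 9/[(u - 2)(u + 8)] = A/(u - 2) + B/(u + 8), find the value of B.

Cover-up at u = -8: B = 9/(-8 - 2) = -9/10


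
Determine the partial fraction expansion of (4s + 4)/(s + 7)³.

(4s + 4) = α(s + 7)² + β(s + 7) + γ. At s = -7: γ = 4·(-7) + 4 = -24. Coefficients: α = 0, β = 4
Result: 4/(s + 7)² - 24/(s + 7)³


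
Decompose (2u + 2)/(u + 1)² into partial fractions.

(2u + 2) = α(u + 1) + β. At u = -1: β = 2·(-1) + 2 = 0. Coeff of u: α = 2
Result: 2/(u + 1)


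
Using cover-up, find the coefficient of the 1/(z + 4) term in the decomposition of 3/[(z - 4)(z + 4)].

Cover (z + 4), set z=-4: 3/((z - 4) at z=-4) = 3/(-8) = -3/8


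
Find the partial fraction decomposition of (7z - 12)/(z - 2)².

(7z - 12) = α(z - 2) + β. At z = 2: β = 7·2 - 12 = 2. Coeff of z: α = 7
Result: 7/(z - 2) + 2/(z - 2)²


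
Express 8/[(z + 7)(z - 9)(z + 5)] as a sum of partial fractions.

Using cover-up method: A = 1/4, B = 1/28, C = -2/7
Result: (1/4)/(z + 7) + (1/28)/(z - 9) - (2/7)/(z + 5)


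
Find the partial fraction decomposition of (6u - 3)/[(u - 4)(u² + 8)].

At u=4: A = (6·4 - 3)/(4² + 8) = 7/8. B = -A = -7/8, C = 6 - 4·A = 5/2
Result: (7/8)/(u - 4) - ((7/8)u - 5/2)/(u² + 8)


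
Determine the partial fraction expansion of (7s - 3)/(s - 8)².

(7s - 3) = P(s - 8) + Q. At s = 8: Q = 7·8 - 3 = 53. Coeff of s: P = 7
Result: 7/(s - 8) + 53/(s - 8)²


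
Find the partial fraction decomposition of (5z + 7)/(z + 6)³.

(5z + 7) = P(z + 6)² + Q(z + 6) + R. At z = -6: R = 5·(-6) + 7 = -23. Coefficients: P = 0, Q = 5
Result: 5/(z + 6)² - 23/(z + 6)³


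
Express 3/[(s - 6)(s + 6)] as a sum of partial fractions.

3/(s - 6)(s + 6) = α/(s - 6) + β/(s + 6). α = 3/(6 + 6) = 1/4, β = 3/(-6 - 6) = -1/4
Result: (1/4)/(s - 6) - (1/4)/(s + 6)


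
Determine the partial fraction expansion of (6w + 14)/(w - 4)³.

(6w + 14) = P(w - 4)² + Q(w - 4) + R. At w = 4: R = 6·4 + 14 = 38. Coefficients: P = 0, Q = 6
Result: 6/(w - 4)² + 38/(w - 4)³


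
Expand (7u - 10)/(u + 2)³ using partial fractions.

(7u - 10) = P(u + 2)² + Q(u + 2) + R. At u = -2: R = 7·(-2) - 10 = -24. Coefficients: P = 0, Q = 7
Result: 7/(u + 2)² - 24/(u + 2)³


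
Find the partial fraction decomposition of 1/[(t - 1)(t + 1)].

1/(t - 1)(t + 1) = A/(t - 1) + B/(t + 1). A = 1/(1 + 1) = 1/2, B = 1/(-1 - 1) = -1/2
Result: (1/2)/(t - 1) - (1/2)/(t + 1)


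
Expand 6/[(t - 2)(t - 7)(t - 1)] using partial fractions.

Using cover-up method: α = -6/5, β = 1/5, γ = 1
Result: (-6/5)/(t - 2) + (1/5)/(t - 7) + 1/(t - 1)


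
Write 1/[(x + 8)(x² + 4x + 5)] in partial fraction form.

Cover-up at x = -8: A = 1/((-8)² + 4·(-8) + 5) = 1/37. Then B = -A = -1/37, C = -A·(4 - 8) = 4/37
Result: (1/37)/(x + 8) - ((1/37)x - 4/37)/(x² + 4x + 5)


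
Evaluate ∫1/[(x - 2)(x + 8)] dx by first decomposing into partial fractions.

Decompose: 1/[(x - 2)(x + 8)] = (1/10)/(x - 2) - (1/10)/(x + 8). Integrate each term: (1/10) ln|(x - 2)| - (1/10) ln|(x + 8)| + C


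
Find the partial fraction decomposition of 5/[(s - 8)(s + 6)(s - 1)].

Using cover-up method: A = 5/98, B = 5/98, C = -5/49
Result: (5/98)/(s - 8) + (5/98)/(s + 6) - (5/49)/(s - 1)


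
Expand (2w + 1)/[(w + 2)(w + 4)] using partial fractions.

At w=-2: A = (2·(-2) + 1)/(-2 + 4) = -3/2. At w=-4: B = (2·(-4) + 1)/(-4 + 2) = 7/2
Result: (-3/2)/(w + 2) + (7/2)/(w + 4)


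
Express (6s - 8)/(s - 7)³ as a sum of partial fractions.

(6s - 8) = α(s - 7)² + β(s - 7) + γ. At s = 7: γ = 6·7 - 8 = 34. Coefficients: α = 0, β = 6
Result: 6/(s - 7)² + 34/(s - 7)³


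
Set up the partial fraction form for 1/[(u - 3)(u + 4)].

Distinct linear factors: A/(u - 3) + B/(u + 4)


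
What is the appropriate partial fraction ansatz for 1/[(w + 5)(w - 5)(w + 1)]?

Three distinct linear factors: α/(w + 5) + β/(w - 5) + γ/(w + 1)


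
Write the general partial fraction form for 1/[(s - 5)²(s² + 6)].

Repeated linear + quadratic: P/(s - 5) + Q/(s - 5)² + (Rs + S)/(s² + 6)


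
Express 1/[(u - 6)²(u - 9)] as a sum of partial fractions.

Cover-up at u=9: C = 1/(9 - 6)² = 1/9. Cover-up at u=6: B = 1/(6 - 9) = -1/3. Comparing u² coeff: A = -C = -1/9
Result: (-1/9)/(u - 6) - (1/3)/(u - 6)² + (1/9)/(u - 9)


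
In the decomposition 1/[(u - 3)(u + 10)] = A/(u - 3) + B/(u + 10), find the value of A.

Cover-up at u = 3: A = 1/(3 + 10) = 1/13


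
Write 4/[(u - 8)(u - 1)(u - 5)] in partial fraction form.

Using cover-up method: P = 4/21, Q = 1/7, R = -1/3
Result: (4/21)/(u - 8) + (1/7)/(u - 1) - (1/3)/(u - 5)


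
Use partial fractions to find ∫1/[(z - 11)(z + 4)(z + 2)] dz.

Cover-up: P = 1/195, Q = 1/30, R = -1/26. Decomposition: (1/195)/(z - 11) + (1/30)/(z + 4) - (1/26)/(z + 2). Integrate each term: (1/195) ln|(z - 11)| + (1/30) ln|(z + 4)| - (1/26) ln|(z + 2)| + C


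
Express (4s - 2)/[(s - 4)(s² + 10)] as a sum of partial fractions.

At s=4: P = (4·4 - 2)/(4² + 10) = 7/13. Q = -P = -7/13, R = 4 - 4·P = 24/13
Result: (7/13)/(s - 4) - ((7/13)s - 24/13)/(s² + 10)


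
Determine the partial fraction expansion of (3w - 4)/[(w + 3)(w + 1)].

At w=-3: α = (3·(-3) - 4)/(-3 + 1) = 13/2. At w=-1: β = (3·(-1) - 4)/(-1 + 3) = -7/2
Result: (13/2)/(w + 3) - (7/2)/(w + 1)


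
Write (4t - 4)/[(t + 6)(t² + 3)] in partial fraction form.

At t=-6: P = (4·(-6) - 4)/((-6)² + 3) = -28/39. Q = -P = 28/39, R = 4 - (-6)·P = -4/13
Result: (-28/39)/(t + 6) + ((28/39)t - 4/13)/(t² + 3)


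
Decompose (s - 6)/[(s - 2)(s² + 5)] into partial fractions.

At s=2: α = (1·2 - 6)/(2² + 5) = -4/9. β = -α = 4/9, γ = 1 - 2·α = 17/9
Result: (-4/9)/(s - 2) + ((4/9)s + 17/9)/(s² + 5)


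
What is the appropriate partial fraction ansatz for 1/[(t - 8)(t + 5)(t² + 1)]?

Two linear + quadratic: P/(t - 8) + Q/(t + 5) + (Rt + S)/(t² + 1)


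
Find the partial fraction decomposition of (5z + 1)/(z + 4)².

(5z + 1) = P(z + 4) + Q. At z = -4: Q = 5·(-4) + 1 = -19. Coeff of z: P = 5
Result: 5/(z + 4) - 19/(z + 4)²


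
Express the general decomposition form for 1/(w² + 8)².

Repeated quadratic factor: (αw + β)/(w² + 8) + (γw + δ)/(w² + 8)²


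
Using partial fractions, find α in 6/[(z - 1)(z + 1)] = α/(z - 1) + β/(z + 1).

Cover-up at z = 1: α = 6/(1 + 1) = 6/2 = 3


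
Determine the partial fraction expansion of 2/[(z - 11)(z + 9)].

2/(z - 11)(z + 9) = A/(z - 11) + B/(z + 9). A = 2/(11 + 9) = 1/10, B = 2/(-9 - 11) = -1/10
Result: (1/10)/(z - 11) - (1/10)/(z + 9)


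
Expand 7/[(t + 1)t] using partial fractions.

7/(t + 1)t = A/(t + 1) + B/t. A = 7/(-1 - 0) = -7, B = 7/(0 + 1) = 7
Result: -7/(t + 1) + 7/t


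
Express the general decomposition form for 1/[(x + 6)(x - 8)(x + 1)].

Three distinct linear factors: A/(x + 6) + B/(x - 8) + C/(x + 1)


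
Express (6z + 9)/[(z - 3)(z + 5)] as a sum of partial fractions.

At z=3: A = (6·3 + 9)/(3 + 5) = 27/8. At z=-5: B = (6·(-5) + 9)/(-5 - 3) = 21/8
Result: (27/8)/(z - 3) + (21/8)/(z + 5)


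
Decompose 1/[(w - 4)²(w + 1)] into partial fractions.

Cover-up at w=-1: C = 1/(-1 - 4)² = 1/25. Cover-up at w=4: B = 1/(4 + 1) = 1/5. Comparing w² coeff: A = -C = -1/25
Result: (-1/25)/(w - 4) + (1/5)/(w - 4)² + (1/25)/(w + 1)


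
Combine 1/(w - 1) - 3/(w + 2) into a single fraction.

Common denominator (w - 1)(w + 2). Numerator: 1(w + 2) - 3(w - 1) = (w + 2) - (3w - 3) = -2w + 5
Result: (-2w + 5)/[(w - 1)(w + 2)]


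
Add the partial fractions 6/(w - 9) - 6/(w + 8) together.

Common denominator (w - 9)(w + 8). Numerator: 6(w + 8) - 6(w - 9) = (6w + 48) - (6w - 54) = 102
Result: (102)/[(w - 9)(w + 8)]


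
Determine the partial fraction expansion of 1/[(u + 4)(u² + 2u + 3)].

Cover-up at u = -4: P = 1/((-4)² + 2·(-4) + 3) = 1/11. Then Q = -P = -1/11, R = -P·(2 - 4) = 2/11
Result: (1/11)/(u + 4) - ((1/11)u - 2/11)/(u² + 2u + 3)


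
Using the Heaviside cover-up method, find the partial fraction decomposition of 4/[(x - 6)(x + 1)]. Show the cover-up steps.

Cover (x - 6): set x=6, get A = 4/(6 + 1) = 4/7. Cover (x + 1): set x=-1, get B = 4/(-1 - 6) = -4/7.
Result: (4/7)/(x - 6) - (4/7)/(x + 1)


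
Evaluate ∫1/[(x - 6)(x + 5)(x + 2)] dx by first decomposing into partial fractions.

Cover-up: A = 1/88, B = 1/33, C = -1/24. Decomposition: (1/88)/(x - 6) + (1/33)/(x + 5) - (1/24)/(x + 2). Integrate each term: (1/88) ln|(x - 6)| + (1/33) ln|(x + 5)| - (1/24) ln|(x + 2)| + C


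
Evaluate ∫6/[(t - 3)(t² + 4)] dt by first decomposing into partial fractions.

Cover-up at t=3: α = 6/(3²+4) = 6/13. Coeff matching: β = -6/13, γ = -18/13. Decomposition: (6/13)/(t - 3) - ((6/13)t + 18/13)/(t² + 4). Integrate: linear → ln, quadratic → (1/2)ln + arctan: (6/13) ln|(t - 3)| - (3/13) ln(t² + 4) - (9/13) arctan(t/2) + C


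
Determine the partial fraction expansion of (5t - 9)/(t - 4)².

(5t - 9) = α(t - 4) + β. At t = 4: β = 5·4 - 9 = 11. Coeff of t: α = 5
Result: 5/(t - 4) + 11/(t - 4)²


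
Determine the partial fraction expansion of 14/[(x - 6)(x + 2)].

14/(x - 6)(x + 2) = A/(x - 6) + B/(x + 2). A = 14/(6 + 2) = 7/4, B = 14/(-2 - 6) = -7/4
Result: (7/4)/(x - 6) - (7/4)/(x + 2)


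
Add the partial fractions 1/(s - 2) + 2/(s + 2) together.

Common denominator (s - 2)(s + 2). Numerator: 1(s + 2) + 2(s - 2) = (s + 2) + (2s - 4) = 3s - 2
Result: (3s - 2)/[(s - 2)(s + 2)]


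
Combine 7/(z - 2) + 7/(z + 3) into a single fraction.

Common denominator (z - 2)(z + 3). Numerator: 7(z + 3) + 7(z - 2) = (7z + 21) + (7z - 14) = 14z + 7
Result: (14z + 7)/[(z - 2)(z + 3)]


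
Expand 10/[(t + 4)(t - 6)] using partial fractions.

10/(t + 4)(t - 6) = P/(t + 4) + Q/(t - 6). P = 10/(-4 - 6) = -1, Q = 10/(6 + 4) = 1
Result: -1/(t + 4) + 1/(t - 6)


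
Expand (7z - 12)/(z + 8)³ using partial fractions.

(7z - 12) = A(z + 8)² + B(z + 8) + C. At z = -8: C = 7·(-8) - 12 = -68. Coefficients: A = 0, B = 7
Result: 7/(z + 8)² - 68/(z + 8)³


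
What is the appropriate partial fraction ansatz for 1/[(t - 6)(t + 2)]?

Distinct linear factors: A/(t - 6) + B/(t + 2)


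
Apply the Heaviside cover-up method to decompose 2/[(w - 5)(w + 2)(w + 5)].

Cover (w - 5), w=5: α = 2/[(5 + 2)(5 + 5)] = 1/35. Cover (w + 2), w=-2: β = 2/[(-2 - 5)(-2 + 5)] = -2/21. Cover (w + 5), w=-5: γ = 2/[(-5 - 5)(-5 + 2)] = 1/15.
Result: (1/35)/(w - 5) - (2/21)/(w + 2) + (1/15)/(w + 5)


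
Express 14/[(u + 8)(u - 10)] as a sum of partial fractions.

14/(u + 8)(u - 10) = α/(u + 8) + β/(u - 10). α = 14/(-8 - 10) = -7/9, β = 14/(10 + 8) = 7/9
Result: (-7/9)/(u + 8) + (7/9)/(u - 10)


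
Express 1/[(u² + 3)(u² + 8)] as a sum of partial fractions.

Coefficient matching gives α = γ = 0, β = 1/(8-3) = 1/5, δ = -β = -1/5
Result: (1/5)/(u² + 3) - (1/5)/(u² + 8)


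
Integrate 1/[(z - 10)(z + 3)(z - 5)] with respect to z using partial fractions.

Cover-up: α = 1/65, β = 1/104, γ = -1/40. Decomposition: (1/65)/(z - 10) + (1/104)/(z + 3) - (1/40)/(z - 5). Integrate each term: (1/65) ln|(z - 10)| + (1/104) ln|(z + 3)| - (1/40) ln|(z - 5)| + C


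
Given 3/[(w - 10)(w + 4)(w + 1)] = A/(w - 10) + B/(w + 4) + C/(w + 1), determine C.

Cover-up at w = -1: C = 3/[(-1 - 10)(-1 + 4)] = 3/[(-11)(3)] = -3/33 = -1/11


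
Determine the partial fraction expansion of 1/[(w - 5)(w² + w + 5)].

Cover-up at w = 5: A = 1/(5² + 1·5 + 5) = 1/35. Then B = -A = -1/35, C = -A·(1 + 5) = -6/35
Result: (1/35)/(w - 5) - ((1/35)w + 6/35)/(w² + w + 5)


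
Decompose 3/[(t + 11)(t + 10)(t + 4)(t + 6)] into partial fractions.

Using Heaviside cover-up: (-3/35)/(t + 11) + (1/8)/(t + 10) + (1/28)/(t + 4) - (3/40)/(t + 6)


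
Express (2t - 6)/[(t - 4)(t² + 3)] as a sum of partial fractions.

At t=4: α = (2·4 - 6)/(4² + 3) = 2/19. β = -α = -2/19, γ = 2 - 4·α = 30/19
Result: (2/19)/(t - 4) - ((2/19)t - 30/19)/(t² + 3)


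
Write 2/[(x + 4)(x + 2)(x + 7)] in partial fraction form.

Using cover-up method: α = -1/3, β = 1/5, γ = 2/15
Result: (-1/3)/(x + 4) + (1/5)/(x + 2) + (2/15)/(x + 7)


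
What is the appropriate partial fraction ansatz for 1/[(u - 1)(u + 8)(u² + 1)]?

Two linear + quadratic: P/(u - 1) + Q/(u + 8) + (Ru + S)/(u² + 1)


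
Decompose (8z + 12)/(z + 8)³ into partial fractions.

(8z + 12) = A(z + 8)² + B(z + 8) + C. At z = -8: C = 8·(-8) + 12 = -52. Coefficients: A = 0, B = 8
Result: 8/(z + 8)² - 52/(z + 8)³


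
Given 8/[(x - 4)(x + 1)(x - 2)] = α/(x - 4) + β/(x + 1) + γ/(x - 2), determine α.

Cover-up at x = 4: α = 8/[(4 + 1)(4 - 2)] = 8/[(5)(2)] = 8/10 = 4/5


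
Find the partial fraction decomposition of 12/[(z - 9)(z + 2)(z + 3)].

Using cover-up method: A = 1/11, B = -12/11, C = 1
Result: (1/11)/(z - 9) - (12/11)/(z + 2) + 1/(z + 3)


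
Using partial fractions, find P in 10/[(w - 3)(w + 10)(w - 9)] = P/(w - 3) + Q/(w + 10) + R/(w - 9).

Cover-up at w = 3: P = 10/[(3 + 10)(3 - 9)] = 10/[(13)(-6)] = -10/78 = -5/39


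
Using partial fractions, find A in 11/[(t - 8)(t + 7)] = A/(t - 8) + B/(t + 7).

Cover-up at t = 8: A = 11/(8 + 7) = 11/15


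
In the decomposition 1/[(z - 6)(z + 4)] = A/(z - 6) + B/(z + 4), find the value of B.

Cover-up at z = -4: B = 1/(-4 - 6) = -1/10


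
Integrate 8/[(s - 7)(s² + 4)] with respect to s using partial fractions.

Cover-up at s=7: A = 8/(7²+4) = 8/53. Coeff matching: B = -8/53, C = -56/53. Decomposition: (8/53)/(s - 7) - ((8/53)s + 56/53)/(s² + 4). Integrate: linear → ln, quadratic → (1/2)ln + arctan: (8/53) ln|(s - 7)| - (4/53) ln(s² + 4) - (28/53) arctan(s/2) + C


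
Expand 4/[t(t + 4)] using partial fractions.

4/t(t + 4) = A/t + B/(t + 4). A = 4/(0 + 4) = 1, B = 4/(-4 - 0) = -1
Result: 1/t - 1/(t + 4)


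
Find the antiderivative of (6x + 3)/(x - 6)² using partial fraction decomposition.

Decompose: α = 6, β = 6·6 + 3 = 39, so (6x + 3)/(x - 6)² = 6/(x - 6) + 39/(x - 6)². Integrate: ∫ α/(x - 6) dx = 6 ln|(x - 6)|; ∫ β/(x - 6)² dx = -39/(x - 6). Sum: 6 ln|(x - 6)| - 39/(x - 6) + C


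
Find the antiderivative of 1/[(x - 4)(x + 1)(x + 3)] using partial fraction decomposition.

Cover-up: α = 1/35, β = -1/10, γ = 1/14. Decomposition: (1/35)/(x - 4) - (1/10)/(x + 1) + (1/14)/(x + 3). Integrate each term: (1/35) ln|(x - 4)| - (1/10) ln|(x + 1)| + (1/14) ln|(x + 3)| + C


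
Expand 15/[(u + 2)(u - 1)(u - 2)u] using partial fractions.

Using Heaviside cover-up: (-5/8)/(u + 2) - 5/(u - 1) + (15/8)/(u - 2) + (15/4)/u


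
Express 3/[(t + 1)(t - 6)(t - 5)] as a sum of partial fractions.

Using cover-up method: α = 1/14, β = 3/7, γ = -1/2
Result: (1/14)/(t + 1) + (3/7)/(t - 6) - (1/2)/(t - 5)


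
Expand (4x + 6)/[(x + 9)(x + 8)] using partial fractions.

At x=-9: P = (4·(-9) + 6)/(-9 + 8) = 30. At x=-8: Q = (4·(-8) + 6)/(-8 + 9) = -26
Result: 30/(x + 9) - 26/(x + 8)


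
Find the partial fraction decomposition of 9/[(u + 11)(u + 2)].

9/(u + 11)(u + 2) = α/(u + 11) + β/(u + 2). α = 9/(-11 + 2) = -1, β = 9/(-2 + 11) = 1
Result: -1/(u + 11) + 1/(u + 2)


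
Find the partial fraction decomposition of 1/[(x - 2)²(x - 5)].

Cover-up at x=5: C = 1/(5 - 2)² = 1/9. Cover-up at x=2: B = 1/(2 - 5) = -1/3. Comparing x² coeff: A = -C = -1/9
Result: (-1/9)/(x - 2) - (1/3)/(x - 2)² + (1/9)/(x - 5)


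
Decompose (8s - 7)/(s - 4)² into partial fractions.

(8s - 7) = A(s - 4) + B. At s = 4: B = 8·4 - 7 = 25. Coeff of s: A = 8
Result: 8/(s - 4) + 25/(s - 4)²


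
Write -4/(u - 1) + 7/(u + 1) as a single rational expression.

Common denominator (u - 1)(u + 1). Numerator: -4(u + 1) + 7(u - 1) = (-4u - 4) + (7u - 7) = 3u - 11
Result: (3u - 11)/[(u - 1)(u + 1)]


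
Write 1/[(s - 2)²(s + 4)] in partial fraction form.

Cover-up at s=-4: γ = 1/(-4 - 2)² = 1/36. Cover-up at s=2: β = 1/(2 + 4) = 1/6. Comparing s² coeff: α = -γ = -1/36
Result: (-1/36)/(s - 2) + (1/6)/(s - 2)² + (1/36)/(s + 4)


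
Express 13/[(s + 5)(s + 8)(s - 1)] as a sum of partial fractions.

Using cover-up method: α = -13/18, β = 13/27, γ = 13/54
Result: (-13/18)/(s + 5) + (13/27)/(s + 8) + (13/54)/(s - 1)


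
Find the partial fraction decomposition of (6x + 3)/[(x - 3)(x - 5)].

At x=3: P = (6·3 + 3)/(3 - 5) = -21/2. At x=5: Q = (6·5 + 3)/(5 - 3) = 33/2
Result: (-21/2)/(x - 3) + (33/2)/(x - 5)


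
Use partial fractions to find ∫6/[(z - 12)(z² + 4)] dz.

Cover-up at z=12: A = 6/(12²+4) = 3/74. Coeff matching: B = -3/74, C = -18/37. Decomposition: (3/74)/(z - 12) - ((3/74)z + 18/37)/(z² + 4). Integrate: linear → ln, quadratic → (1/2)ln + arctan: (3/74) ln|(z - 12)| - (3/148) ln(z² + 4) - (9/37) arctan(z/2) + C


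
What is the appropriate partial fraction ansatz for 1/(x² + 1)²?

Repeated quadratic factor: (Px + Q)/(x² + 1) + (Rx + S)/(x² + 1)²


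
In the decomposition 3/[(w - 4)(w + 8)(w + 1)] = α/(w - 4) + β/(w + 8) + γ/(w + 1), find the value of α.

Cover-up at w = 4: α = 3/[(4 + 8)(4 + 1)] = 3/[(12)(5)] = 3/60 = 1/20


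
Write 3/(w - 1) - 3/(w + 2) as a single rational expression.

Common denominator (w - 1)(w + 2). Numerator: 3(w + 2) - 3(w - 1) = (3w + 6) - (3w - 3) = 9
Result: (9)/[(w - 1)(w + 2)]


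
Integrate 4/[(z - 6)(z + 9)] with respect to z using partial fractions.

Decompose: 4/[(z - 6)(z + 9)] = (4/15)/(z - 6) - (4/15)/(z + 9). Integrate each term: (4/15) ln|(z - 6)| - (4/15) ln|(z + 9)| + C


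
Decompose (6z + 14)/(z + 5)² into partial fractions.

(6z + 14) = P(z + 5) + Q. At z = -5: Q = 6·(-5) + 14 = -16. Coeff of z: P = 6
Result: 6/(z + 5) - 16/(z + 5)²


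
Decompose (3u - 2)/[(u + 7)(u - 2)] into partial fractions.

At u=-7: α = (3·(-7) - 2)/(-7 - 2) = 23/9. At u=2: β = (3·2 - 2)/(2 + 7) = 4/9
Result: (23/9)/(u + 7) + (4/9)/(u - 2)


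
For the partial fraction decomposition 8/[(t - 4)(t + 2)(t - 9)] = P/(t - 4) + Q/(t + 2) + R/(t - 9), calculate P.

Cover-up at t = 4: P = 8/[(4 + 2)(4 - 9)] = 8/[(6)(-5)] = -8/30 = -4/15


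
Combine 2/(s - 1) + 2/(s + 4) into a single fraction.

Common denominator (s - 1)(s + 4). Numerator: 2(s + 4) + 2(s - 1) = (2s + 8) + (2s - 2) = 4s + 6
Result: (4s + 6)/[(s - 1)(s + 4)]


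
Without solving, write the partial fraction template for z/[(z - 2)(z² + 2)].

Linear + irreducible quadratic: P/(z - 2) + (Qz + R)/(z² + 2)


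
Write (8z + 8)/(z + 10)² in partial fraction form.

(8z + 8) = P(z + 10) + Q. At z = -10: Q = 8·(-10) + 8 = -72. Coeff of z: P = 8
Result: 8/(z + 10) - 72/(z + 10)²


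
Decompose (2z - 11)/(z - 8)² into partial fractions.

(2z - 11) = A(z - 8) + B. At z = 8: B = 2·8 - 11 = 5. Coeff of z: A = 2
Result: 2/(z - 8) + 5/(z - 8)²


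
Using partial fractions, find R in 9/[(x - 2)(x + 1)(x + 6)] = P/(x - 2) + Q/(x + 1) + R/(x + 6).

Cover-up at x = -6: R = 9/[(-6 - 2)(-6 + 1)] = 9/[(-8)(-5)] = 9/40


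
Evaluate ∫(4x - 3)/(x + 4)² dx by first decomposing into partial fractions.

Decompose: α = 4, β = 4·(-4) - 3 = -19, so (4x - 3)/(x + 4)² = 4/(x + 4) - 19/(x + 4)². Integrate: ∫ α/(x + 4) dx = 4 ln|(x + 4)|; ∫ β/(x + 4)² dx = 19/(x + 4). Sum: 4 ln|(x + 4)| + 19/(x + 4) + C


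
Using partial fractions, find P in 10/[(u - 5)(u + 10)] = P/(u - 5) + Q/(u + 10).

Cover-up at u = 5: P = 10/(5 + 10) = 10/15 = 2/3


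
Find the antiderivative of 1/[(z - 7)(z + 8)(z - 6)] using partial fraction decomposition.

Cover-up: A = 1/15, B = 1/210, C = -1/14. Decomposition: (1/15)/(z - 7) + (1/210)/(z + 8) - (1/14)/(z - 6). Integrate each term: (1/15) ln|(z - 7)| + (1/210) ln|(z + 8)| - (1/14) ln|(z - 6)| + C


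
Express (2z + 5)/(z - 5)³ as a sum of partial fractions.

(2z + 5) = α(z - 5)² + β(z - 5) + γ. At z = 5: γ = 2·5 + 5 = 15. Coefficients: α = 0, β = 2
Result: 2/(z - 5)² + 15/(z - 5)³


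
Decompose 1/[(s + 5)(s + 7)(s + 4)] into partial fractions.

Using cover-up method: α = -1/2, β = 1/6, γ = 1/3
Result: (-1/2)/(s + 5) + (1/6)/(s + 7) + (1/3)/(s + 4)


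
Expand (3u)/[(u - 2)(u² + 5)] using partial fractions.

At u=2: α = (3·2 + 0)/(2² + 5) = 2/3. β = -α = -2/3, γ = 3 - 2·α = 5/3
Result: (2/3)/(u - 2) - ((2/3)u - 5/3)/(u² + 5)


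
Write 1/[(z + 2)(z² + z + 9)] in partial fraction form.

Cover-up at z = -2: P = 1/((-2)² + 1·(-2) + 9) = 1/11. Then Q = -P = -1/11, R = -P·(1 - 2) = 1/11
Result: (1/11)/(z + 2) - ((1/11)z - 1/11)/(z² + z + 9)


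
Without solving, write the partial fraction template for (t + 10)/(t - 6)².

Repeated linear factor: P/(t - 6) + Q/(t - 6)²


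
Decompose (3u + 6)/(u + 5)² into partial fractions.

(3u + 6) = A(u + 5) + B. At u = -5: B = 3·(-5) + 6 = -9. Coeff of u: A = 3
Result: 3/(u + 5) - 9/(u + 5)²


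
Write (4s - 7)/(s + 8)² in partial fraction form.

(4s - 7) = A(s + 8) + B. At s = -8: B = 4·(-8) - 7 = -39. Coeff of s: A = 4
Result: 4/(s + 8) - 39/(s + 8)²


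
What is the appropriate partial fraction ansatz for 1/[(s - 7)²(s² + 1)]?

Repeated linear + quadratic: A/(s - 7) + B/(s - 7)² + (Cs + D)/(s² + 1)


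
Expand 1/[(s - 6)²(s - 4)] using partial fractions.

Cover-up at s=4: C = 1/(4 - 6)² = 1/4. Cover-up at s=6: B = 1/(6 - 4) = 1/2. Comparing s² coeff: A = -C = -1/4
Result: (-1/4)/(s - 6) + (1/2)/(s - 6)² + (1/4)/(s - 4)


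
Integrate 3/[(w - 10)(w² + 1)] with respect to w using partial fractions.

Cover-up at w=10: P = 3/(10²+1) = 3/101. Coeff matching: Q = -3/101, R = -30/101. Decomposition: (3/101)/(w - 10) - ((3/101)w + 30/101)/(w² + 1). Integrate: linear → ln, quadratic → (1/2)ln + arctan: (3/101) ln|(w - 10)| - (3/202) ln(w² + 1) - (30/101) arctan(w) + C


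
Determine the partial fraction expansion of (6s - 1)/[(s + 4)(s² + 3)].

At s=-4: P = (6·(-4) - 1)/((-4)² + 3) = -25/19. Q = -P = 25/19, R = 6 - (-4)·P = 14/19
Result: (-25/19)/(s + 4) + ((25/19)s + 14/19)/(s² + 3)


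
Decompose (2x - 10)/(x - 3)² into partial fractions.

(2x - 10) = A(x - 3) + B. At x = 3: B = 2·3 - 10 = -4. Coeff of x: A = 2
Result: 2/(x - 3) - 4/(x - 3)²


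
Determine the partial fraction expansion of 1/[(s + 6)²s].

Cover-up at s=0: γ = 1/(0 + 6)² = 1/36. Cover-up at s=-6: β = 1/(-6 - 0) = -1/6. Comparing s² coeff: α = -γ = -1/36
Result: (-1/36)/(s + 6) - (1/6)/(s + 6)² + (1/36)/s


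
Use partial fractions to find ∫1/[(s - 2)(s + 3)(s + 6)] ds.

Cover-up: P = 1/40, Q = -1/15, R = 1/24. Decomposition: (1/40)/(s - 2) - (1/15)/(s + 3) + (1/24)/(s + 6). Integrate each term: (1/40) ln|(s - 2)| - (1/15) ln|(s + 3)| + (1/24) ln|(s + 6)| + C


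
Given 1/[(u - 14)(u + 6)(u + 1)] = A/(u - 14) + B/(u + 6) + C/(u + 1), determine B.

Cover-up at u = -6: B = 1/[(-6 - 14)(-6 + 1)] = 1/[(-20)(-5)] = 1/100


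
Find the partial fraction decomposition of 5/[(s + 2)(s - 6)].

5/(s + 2)(s - 6) = P/(s + 2) + Q/(s - 6). P = 5/(-2 - 6) = -5/8, Q = 5/(6 + 2) = 5/8
Result: (-5/8)/(s + 2) + (5/8)/(s - 6)


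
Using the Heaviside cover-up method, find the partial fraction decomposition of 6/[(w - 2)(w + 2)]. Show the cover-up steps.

Cover (w - 2): set w=2, get P = 6/(2 + 2) = 3/2. Cover (w + 2): set w=-2, get Q = 6/(-2 - 2) = -3/2.
Result: (3/2)/(w - 2) - (3/2)/(w + 2)


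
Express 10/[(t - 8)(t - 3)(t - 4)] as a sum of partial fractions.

Using cover-up method: A = 1/2, B = 2, C = -5/2
Result: (1/2)/(t - 8) + 2/(t - 3) - (5/2)/(t - 4)


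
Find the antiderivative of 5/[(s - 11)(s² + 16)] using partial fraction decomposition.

Cover-up at s=11: α = 5/(11²+16) = 5/137. Coeff matching: β = -5/137, γ = -55/137. Decomposition: (5/137)/(s - 11) - ((5/137)s + 55/137)/(s² + 16). Integrate: linear → ln, quadratic → (1/2)ln + arctan: (5/137) ln|(s - 11)| - (5/274) ln(s² + 16) - (55/548) arctan(s/4) + C


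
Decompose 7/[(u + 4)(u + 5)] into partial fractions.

7/(u + 4)(u + 5) = A/(u + 4) + B/(u + 5). A = 7/(-4 + 5) = 7, B = 7/(-5 + 4) = -7
Result: 7/(u + 4) - 7/(u + 5)


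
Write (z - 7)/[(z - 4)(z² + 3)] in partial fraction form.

At z=4: P = (1·4 - 7)/(4² + 3) = -3/19. Q = -P = 3/19, R = 1 - 4·P = 31/19
Result: (-3/19)/(z - 4) + ((3/19)z + 31/19)/(z² + 3)


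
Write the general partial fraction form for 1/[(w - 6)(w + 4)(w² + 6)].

Two linear + quadratic: P/(w - 6) + Q/(w + 4) + (Rw + S)/(w² + 6)


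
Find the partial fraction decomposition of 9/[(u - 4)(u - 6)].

9/(u - 4)(u - 6) = α/(u - 4) + β/(u - 6). α = 9/(4 - 6) = -9/2, β = 9/(6 - 4) = 9/2
Result: (-9/2)/(u - 4) + (9/2)/(u - 6)


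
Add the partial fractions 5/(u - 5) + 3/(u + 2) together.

Common denominator (u - 5)(u + 2). Numerator: 5(u + 2) + 3(u - 5) = (5u + 10) + (3u - 15) = 8u - 5
Result: (8u - 5)/[(u - 5)(u + 2)]


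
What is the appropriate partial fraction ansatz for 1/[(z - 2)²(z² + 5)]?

Repeated linear + quadratic: A/(z - 2) + B/(z - 2)² + (Cz + D)/(z² + 5)


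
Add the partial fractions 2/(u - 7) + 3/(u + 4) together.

Common denominator (u - 7)(u + 4). Numerator: 2(u + 4) + 3(u - 7) = (2u + 8) + (3u - 21) = 5u - 13
Result: (5u - 13)/[(u - 7)(u + 4)]


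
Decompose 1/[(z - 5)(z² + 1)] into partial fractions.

Cover-up at z = 5: P = 1/(5² + 1) = 1/26. Then Q = -P = -1/26, R = -P·(0 + 5) = -5/26
Result: (1/26)/(z - 5) - ((1/26)z + 5/26)/(z² + 1)


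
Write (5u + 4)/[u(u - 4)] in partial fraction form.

At u=0: A = (5·0 + 4)/(0 - 4) = -1. At u=4: B = (5·4 + 4)/(4 - 0) = 6
Result: -1/u + 6/(u - 4)


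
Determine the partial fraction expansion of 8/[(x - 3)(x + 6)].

8/(x - 3)(x + 6) = α/(x - 3) + β/(x + 6). α = 8/(3 + 6) = 8/9, β = 8/(-6 - 3) = -8/9
Result: (8/9)/(x - 3) - (8/9)/(x + 6)


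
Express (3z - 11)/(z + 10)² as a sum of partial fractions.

(3z - 11) = A(z + 10) + B. At z = -10: B = 3·(-10) - 11 = -41. Coeff of z: A = 3
Result: 3/(z + 10) - 41/(z + 10)²


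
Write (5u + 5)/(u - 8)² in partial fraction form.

(5u + 5) = P(u - 8) + Q. At u = 8: Q = 5·8 + 5 = 45. Coeff of u: P = 5
Result: 5/(u - 8) + 45/(u - 8)²


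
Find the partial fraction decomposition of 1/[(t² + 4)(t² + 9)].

Coefficient matching gives P = R = 0, Q = 1/(9-4) = 1/5, S = -Q = -1/5
Result: (1/5)/(t² + 4) - (1/5)/(t² + 9)


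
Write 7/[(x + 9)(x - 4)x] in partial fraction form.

Using cover-up method: A = 7/117, B = 7/52, C = -7/36
Result: (7/117)/(x + 9) + (7/52)/(x - 4) - (7/36)/x


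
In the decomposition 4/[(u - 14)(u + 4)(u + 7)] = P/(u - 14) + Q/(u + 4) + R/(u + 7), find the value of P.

Cover-up at u = 14: P = 4/[(14 + 4)(14 + 7)] = 4/[(18)(21)] = 4/378 = 2/189
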